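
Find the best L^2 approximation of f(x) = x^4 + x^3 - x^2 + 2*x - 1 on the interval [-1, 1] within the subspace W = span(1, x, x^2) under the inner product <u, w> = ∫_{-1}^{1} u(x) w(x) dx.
g(x) = -x^2/7 + 13*x/5 - 38/35

The best approximation g ∈ W is the orthogonal projection of f onto W. Writing g = a_0 + a_1 x + a_2 x^2, the coefficients solve the normal equations G · a = b where
  G_{ij} = <φ_i, φ_j> and b_i = <f, φ_i>, with φ_0 = 1, φ_1 = x, φ_2 = x^2.
G =
  [2, 0, 2/3]
  [0, 2/3, 0]
  [2/3, 0, 2/5],
b = (-34/15, 26/15, -82/105).
Solving gives a_0 = -38/35, a_1 = 13/5, a_2 = -1/7, so
  g(x) = -x^2/7 + 13*x/5 - 38/35.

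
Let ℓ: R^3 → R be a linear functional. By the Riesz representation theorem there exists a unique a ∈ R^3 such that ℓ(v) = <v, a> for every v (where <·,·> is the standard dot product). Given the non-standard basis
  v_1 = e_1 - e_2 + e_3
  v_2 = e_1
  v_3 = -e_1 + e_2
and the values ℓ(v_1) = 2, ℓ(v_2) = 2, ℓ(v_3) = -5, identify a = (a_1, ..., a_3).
a = (2, -3, -3)

Write a = (a_1, ..., a_3) in the standard basis. For each basis vector v_i, ℓ(v_i) = <v_i, a> is a linear equation in the a_j's. Collect the n equations into a matrix system V a = ℓ, where row i of V is v_i (expressed in the standard basis). Since V is invertible (lower-triangular with 1s on the diagonal, up to permutation), solve by back-substitution:
  V =
[[1, -1, 1],
 [1, 0, 0],
 [-1, 1, 0]]
  V a = (2, 2, -5)
Solving gives a = (2, -3, -3).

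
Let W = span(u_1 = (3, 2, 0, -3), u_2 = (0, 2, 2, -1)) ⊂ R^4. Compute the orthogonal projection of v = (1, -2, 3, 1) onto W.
proj_W(v) = (-129/149, 14/149, 100/149, 79/149)

Set up U = [u_1 | ... | u_2] ∈ R^(4×2). The projector onto W = col(U) is P = U (U^T U)^(-1) U^T.
Compute U^T U =
  [22, 7]
  [7, 9],
and U^T v = (-4, 1).
Solve U^T U · c = U^T v for the coefficients: c = (-43/149, 50/149). The projection is proj_W(v) = U c.
Check: (v - proj_W(v)) · u_1 = 0  (should be 0).
Check: (v - proj_W(v)) · u_2 = 0  (should be 0).
Result: proj_W(v) = (-129/149, 14/149, 100/149, 79/149).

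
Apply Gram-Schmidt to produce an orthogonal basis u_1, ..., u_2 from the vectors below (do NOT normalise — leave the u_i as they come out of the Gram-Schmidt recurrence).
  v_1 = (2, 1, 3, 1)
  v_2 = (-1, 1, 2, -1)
Orthogonal basis:
  u_1 = (2, 1, 3, 1)
  u_2 = (-23/15, 11/15, 6/5, -19/15)

Apply the Gram-Schmidt recurrence
  u_1 = v_1
  u_i = v_i − Σ_{j<i} ((v_i · u_j) / (u_j · u_j)) · u_j.

Step by step this gives:
  u_1 = (2, 1, 3, 1)
  u_2 = (-23/15, 11/15, 6/5, -19/15)

Orthogonality check:
  u_2 · u_1 = 0 (should be 0)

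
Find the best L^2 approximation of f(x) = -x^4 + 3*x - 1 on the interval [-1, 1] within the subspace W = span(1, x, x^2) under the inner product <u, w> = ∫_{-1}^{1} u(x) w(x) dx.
g(x) = -6*x^2/7 + 3*x - 32/35

The best approximation g ∈ W is the orthogonal projection of f onto W. Writing g = a_0 + a_1 x + a_2 x^2, the coefficients solve the normal equations G · a = b where
  G_{ij} = <φ_i, φ_j> and b_i = <f, φ_i>, with φ_0 = 1, φ_1 = x, φ_2 = x^2.
G =
  [2, 0, 2/3]
  [0, 2/3, 0]
  [2/3, 0, 2/5],
b = (-12/5, 2, -20/21).
Solving gives a_0 = -32/35, a_1 = 3, a_2 = -6/7, so
  g(x) = -6*x^2/7 + 3*x - 32/35.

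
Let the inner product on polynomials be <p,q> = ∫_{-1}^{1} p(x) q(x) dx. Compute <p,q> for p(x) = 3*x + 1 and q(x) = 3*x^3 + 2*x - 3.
<p,q> = 8/5

Expand the product: p(x)·q(x) = 9*x^4 + 3*x^3 + 6*x^2 - 7*x - 3.
∫_{-1}^{1} of each monomial x^k gives [2/(k+1) if k even, 0 if k odd]. Integrating term-by-term (or equivalently evaluating the antiderivative F(x) = 9*x^5/5 + 3*x^4/4 + 2*x^3 - 7*x^2/2 - 3*x at the endpoints):
  F(1) − F(−1) = -39/20 − (-71/20) = 8/5.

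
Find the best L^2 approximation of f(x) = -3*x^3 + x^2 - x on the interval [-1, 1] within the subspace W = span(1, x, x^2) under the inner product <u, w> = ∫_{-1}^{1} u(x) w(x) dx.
g(x) = x^2 - 14*x/5

The best approximation g ∈ W is the orthogonal projection of f onto W. Writing g = a_0 + a_1 x + a_2 x^2, the coefficients solve the normal equations G · a = b where
  G_{ij} = <φ_i, φ_j> and b_i = <f, φ_i>, with φ_0 = 1, φ_1 = x, φ_2 = x^2.
G =
  [2, 0, 2/3]
  [0, 2/3, 0]
  [2/3, 0, 2/5],
b = (2/3, -28/15, 2/5).
Solving gives a_0 = 0, a_1 = -14/5, a_2 = 1, so
  g(x) = x^2 - 14*x/5.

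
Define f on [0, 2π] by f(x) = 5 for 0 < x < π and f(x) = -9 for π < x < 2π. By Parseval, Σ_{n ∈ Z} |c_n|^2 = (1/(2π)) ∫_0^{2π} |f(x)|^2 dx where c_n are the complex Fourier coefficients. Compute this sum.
Σ |c_n|^2 = 53

Parseval equates the L^2 energy of f (normalised by 1/(2π)) with the ℓ^2 sum of its Fourier coefficients: (1/(2π)) ∫_0^{2π} |f|^2 = Σ |c_n|^2.
Compute the left side: (1/(2π)) [∫_0^π 5^2 dx + ∫_π^{2π} (-9)^2 dx] = (1/(2π)) · (25π + 81π) = (25 + 81)/2 = 53.
So Σ_{n ∈ Z} |c_n|^2 = 53.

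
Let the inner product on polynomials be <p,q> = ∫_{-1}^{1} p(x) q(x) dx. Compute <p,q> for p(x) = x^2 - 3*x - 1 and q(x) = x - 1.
<p,q> = -2/3

Expand the product: p(x)·q(x) = x^3 - 4*x^2 + 2*x + 1.
∫_{-1}^{1} of each monomial x^k gives [2/(k+1) if k even, 0 if k odd]. Integrating term-by-term (or equivalently evaluating the antiderivative F(x) = x^4/4 - 4*x^3/3 + x^2 + x at the endpoints):
  F(1) − F(−1) = 11/12 − (19/12) = -2/3.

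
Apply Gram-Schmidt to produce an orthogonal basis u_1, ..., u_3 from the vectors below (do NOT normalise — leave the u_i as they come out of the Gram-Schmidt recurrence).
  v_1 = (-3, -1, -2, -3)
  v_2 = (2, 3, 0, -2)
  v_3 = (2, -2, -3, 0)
Orthogonal basis:
  u_1 = (-3, -1, -2, -3)
  u_2 = (37/23, 66/23, -6/23, -55/23)
  u_3 = (464/191, -308/191, -545/191, 2/191)

Apply the Gram-Schmidt recurrence
  u_1 = v_1
  u_i = v_i − Σ_{j<i} ((v_i · u_j) / (u_j · u_j)) · u_j.

Step by step this gives:
  u_1 = (-3, -1, -2, -3)
  u_2 = (37/23, 66/23, -6/23, -55/23)
  u_3 = (464/191, -308/191, -545/191, 2/191)

Orthogonality check:
  u_2 · u_1 = 0 (should be 0)
  u_3 · u_1 = 0 (should be 0)
  u_3 · u_2 = 0 (should be 0)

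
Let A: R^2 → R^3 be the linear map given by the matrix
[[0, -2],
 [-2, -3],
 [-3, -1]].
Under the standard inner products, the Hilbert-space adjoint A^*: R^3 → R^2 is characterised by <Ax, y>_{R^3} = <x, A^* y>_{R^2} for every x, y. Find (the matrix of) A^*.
A^* = A^T =
[[0, -2, -3],
 [-2, -3, -1]]

For real matrices with standard dot products, the defining identity <Ax, y> = <x, A^* y> gives (Ax)^T y = x^T (A^*) y, i.e. x^T A^T y = x^T (A^*) y. Since this holds for all x, y, we must have A^* = A^T. Therefore
A^* =
[[0, -2, -3],
 [-2, -3, -1]].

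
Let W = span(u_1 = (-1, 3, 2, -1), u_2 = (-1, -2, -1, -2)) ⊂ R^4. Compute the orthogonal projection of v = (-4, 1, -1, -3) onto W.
proj_W(v) = (-12/5, 1/5, 3/5, -19/5)

Set up U = [u_1 | ... | u_2] ∈ R^(4×2). The projector onto W = col(U) is P = U (U^T U)^(-1) U^T.
Compute U^T U =
  [15, -5]
  [-5, 10],
and U^T v = (8, 9).
Solve U^T U · c = U^T v for the coefficients: c = (1, 7/5). The projection is proj_W(v) = U c.
Check: (v - proj_W(v)) · u_1 = 0  (should be 0).
Check: (v - proj_W(v)) · u_2 = 0  (should be 0).
Result: proj_W(v) = (-12/5, 1/5, 3/5, -19/5).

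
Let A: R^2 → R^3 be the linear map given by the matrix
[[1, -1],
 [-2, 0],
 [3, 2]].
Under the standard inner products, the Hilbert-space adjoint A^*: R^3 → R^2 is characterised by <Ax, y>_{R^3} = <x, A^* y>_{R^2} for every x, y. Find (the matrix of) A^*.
A^* = A^T =
[[1, -2, 3],
 [-1, 0, 2]]

For real matrices with standard dot products, the defining identity <Ax, y> = <x, A^* y> gives (Ax)^T y = x^T (A^*) y, i.e. x^T A^T y = x^T (A^*) y. Since this holds for all x, y, we must have A^* = A^T. Therefore
A^* =
[[1, -2, 3],
 [-1, 0, 2]].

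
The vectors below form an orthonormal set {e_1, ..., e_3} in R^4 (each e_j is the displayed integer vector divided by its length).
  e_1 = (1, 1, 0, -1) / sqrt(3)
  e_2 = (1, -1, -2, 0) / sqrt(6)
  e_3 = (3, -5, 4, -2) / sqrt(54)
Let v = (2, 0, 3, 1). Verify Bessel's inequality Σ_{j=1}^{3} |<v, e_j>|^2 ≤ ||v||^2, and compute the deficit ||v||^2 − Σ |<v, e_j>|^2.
Σ |<v, e_j>|^2 = 209/27; ||v||^2 = 14; deficit = 169/27

Write each e_j = u_j / sqrt(<u_j, u_j>) where u_j is the displayed integer vector. Then <v, e_j> = <v, u_j> / sqrt(<u_j, u_j>), so |<v, e_j>|^2 = <v, u_j>^2 / <u_j, u_j>.
Coefficients: <v, e_1> = 1/sqrt(3), <v, e_2> = -4/sqrt(6), <v, e_3> = 16/sqrt(54).
Square and sum: Σ |<v, e_j>|^2 = 209/27.
Compute ||v||^2 = v·v = 14.
Deficit = 14 − 209/27 = 169/27 ≥ 0, confirming Bessel's inequality. (The deficit equals ||v − Σ <v,e_j> e_j||^2, the squared distance from v to span{e_j}.)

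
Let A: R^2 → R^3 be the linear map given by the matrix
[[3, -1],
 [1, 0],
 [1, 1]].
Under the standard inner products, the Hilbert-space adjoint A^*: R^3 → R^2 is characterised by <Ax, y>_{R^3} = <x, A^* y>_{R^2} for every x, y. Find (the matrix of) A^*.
A^* = A^T =
[[3, 1, 1],
 [-1, 0, 1]]

For real matrices with standard dot products, the defining identity <Ax, y> = <x, A^* y> gives (Ax)^T y = x^T (A^*) y, i.e. x^T A^T y = x^T (A^*) y. Since this holds for all x, y, we must have A^* = A^T. Therefore
A^* =
[[3, 1, 1],
 [-1, 0, 1]].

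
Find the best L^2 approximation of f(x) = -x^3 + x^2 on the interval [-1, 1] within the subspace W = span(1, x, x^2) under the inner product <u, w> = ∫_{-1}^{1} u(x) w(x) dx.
g(x) = x^2 - 3*x/5

The best approximation g ∈ W is the orthogonal projection of f onto W. Writing g = a_0 + a_1 x + a_2 x^2, the coefficients solve the normal equations G · a = b where
  G_{ij} = <φ_i, φ_j> and b_i = <f, φ_i>, with φ_0 = 1, φ_1 = x, φ_2 = x^2.
G =
  [2, 0, 2/3]
  [0, 2/3, 0]
  [2/3, 0, 2/5],
b = (2/3, -2/5, 2/5).
Solving gives a_0 = 0, a_1 = -3/5, a_2 = 1, so
  g(x) = x^2 - 3*x/5.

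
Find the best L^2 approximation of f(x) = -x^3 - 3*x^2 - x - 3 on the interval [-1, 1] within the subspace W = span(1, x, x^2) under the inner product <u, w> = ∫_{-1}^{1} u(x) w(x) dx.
g(x) = -3*x^2 - 8*x/5 - 3

The best approximation g ∈ W is the orthogonal projection of f onto W. Writing g = a_0 + a_1 x + a_2 x^2, the coefficients solve the normal equations G · a = b where
  G_{ij} = <φ_i, φ_j> and b_i = <f, φ_i>, with φ_0 = 1, φ_1 = x, φ_2 = x^2.
G =
  [2, 0, 2/3]
  [0, 2/3, 0]
  [2/3, 0, 2/5],
b = (-8, -16/15, -16/5).
Solving gives a_0 = -3, a_1 = -8/5, a_2 = -3, so
  g(x) = -3*x^2 - 8*x/5 - 3.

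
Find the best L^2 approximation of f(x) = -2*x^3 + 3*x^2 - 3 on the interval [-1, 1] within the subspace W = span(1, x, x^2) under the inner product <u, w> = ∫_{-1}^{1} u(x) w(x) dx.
g(x) = 3*x^2 - 6*x/5 - 3

The best approximation g ∈ W is the orthogonal projection of f onto W. Writing g = a_0 + a_1 x + a_2 x^2, the coefficients solve the normal equations G · a = b where
  G_{ij} = <φ_i, φ_j> and b_i = <f, φ_i>, with φ_0 = 1, φ_1 = x, φ_2 = x^2.
G =
  [2, 0, 2/3]
  [0, 2/3, 0]
  [2/3, 0, 2/5],
b = (-4, -4/5, -4/5).
Solving gives a_0 = -3, a_1 = -6/5, a_2 = 3, so
  g(x) = 3*x^2 - 6*x/5 - 3.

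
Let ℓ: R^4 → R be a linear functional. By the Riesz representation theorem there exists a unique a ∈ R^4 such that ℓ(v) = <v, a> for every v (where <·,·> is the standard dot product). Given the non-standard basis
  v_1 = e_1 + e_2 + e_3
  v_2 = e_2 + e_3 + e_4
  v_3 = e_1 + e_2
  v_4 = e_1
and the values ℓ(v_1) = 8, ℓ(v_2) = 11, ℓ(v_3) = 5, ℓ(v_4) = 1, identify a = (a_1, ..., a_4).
a = (1, 4, 3, 4)

Write a = (a_1, ..., a_4) in the standard basis. For each basis vector v_i, ℓ(v_i) = <v_i, a> is a linear equation in the a_j's. Collect the n equations into a matrix system V a = ℓ, where row i of V is v_i (expressed in the standard basis). Since V is invertible (lower-triangular with 1s on the diagonal, up to permutation), solve by back-substitution:
  V =
[[1, 1, 1, 0],
 [0, 1, 1, 1],
 [1, 1, 0, 0],
 [1, 0, 0, 0]]
  V a = (8, 11, 5, 1)
Solving gives a = (1, 4, 3, 4).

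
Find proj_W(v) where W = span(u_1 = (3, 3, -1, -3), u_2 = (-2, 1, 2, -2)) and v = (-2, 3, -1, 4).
proj_W(v) = (-151/363, -379/363, -17/121, 455/363)

Set up U = [u_1 | ... | u_2] ∈ R^(4×2). The projector onto W = col(U) is P = U (U^T U)^(-1) U^T.
Compute U^T U =
  [28, 1]
  [1, 13],
and U^T v = (-8, -3).
Solve U^T U · c = U^T v for the coefficients: c = (-101/363, -76/363). The projection is proj_W(v) = U c.
Check: (v - proj_W(v)) · u_1 = 0  (should be 0).
Check: (v - proj_W(v)) · u_2 = 0  (should be 0).
Result: proj_W(v) = (-151/363, -379/363, -17/121, 455/363).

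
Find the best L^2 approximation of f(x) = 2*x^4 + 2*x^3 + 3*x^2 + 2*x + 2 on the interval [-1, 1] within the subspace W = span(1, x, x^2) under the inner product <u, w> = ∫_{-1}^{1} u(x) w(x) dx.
g(x) = 33*x^2/7 + 16*x/5 + 64/35

The best approximation g ∈ W is the orthogonal projection of f onto W. Writing g = a_0 + a_1 x + a_2 x^2, the coefficients solve the normal equations G · a = b where
  G_{ij} = <φ_i, φ_j> and b_i = <f, φ_i>, with φ_0 = 1, φ_1 = x, φ_2 = x^2.
G =
  [2, 0, 2/3]
  [0, 2/3, 0]
  [2/3, 0, 2/5],
b = (34/5, 32/15, 326/105).
Solving gives a_0 = 64/35, a_1 = 16/5, a_2 = 33/7, so
  g(x) = 33*x^2/7 + 16*x/5 + 64/35.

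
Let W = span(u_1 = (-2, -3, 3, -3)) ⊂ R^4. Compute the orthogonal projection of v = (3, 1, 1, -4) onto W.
proj_W(v) = (-12/31, -18/31, 18/31, -18/31)

Set up U = [u_1 | ... | u_1] ∈ R^(4×1). The projector onto W = col(U) is P = U (U^T U)^(-1) U^T.
Compute U^T U =
  [31],
and U^T v = (6).
Solve U^T U · c = U^T v for the coefficients: c = (6/31). The projection is proj_W(v) = U c.
Check: (v - proj_W(v)) · u_1 = 0  (should be 0).
Result: proj_W(v) = (-12/31, -18/31, 18/31, -18/31).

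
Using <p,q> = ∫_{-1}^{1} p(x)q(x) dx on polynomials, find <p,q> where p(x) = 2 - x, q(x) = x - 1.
<p,q> = -14/3

Expand the product: p(x)·q(x) = -x^2 + 3*x - 2.
∫_{-1}^{1} of each monomial x^k gives [2/(k+1) if k even, 0 if k odd]. Integrating term-by-term (or equivalently evaluating the antiderivative F(x) = -x^3/3 + 3*x^2/2 - 2*x at the endpoints):
  F(1) − F(−1) = -5/6 − (23/6) = -14/3.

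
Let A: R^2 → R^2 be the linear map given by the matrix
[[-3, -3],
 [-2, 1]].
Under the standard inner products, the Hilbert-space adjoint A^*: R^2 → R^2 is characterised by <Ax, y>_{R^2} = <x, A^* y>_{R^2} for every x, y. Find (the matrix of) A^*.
A^* = A^T =
[[-3, -2],
 [-3, 1]]

For real matrices with standard dot products, the defining identity <Ax, y> = <x, A^* y> gives (Ax)^T y = x^T (A^*) y, i.e. x^T A^T y = x^T (A^*) y. Since this holds for all x, y, we must have A^* = A^T. Therefore
A^* =
[[-3, -2],
 [-3, 1]].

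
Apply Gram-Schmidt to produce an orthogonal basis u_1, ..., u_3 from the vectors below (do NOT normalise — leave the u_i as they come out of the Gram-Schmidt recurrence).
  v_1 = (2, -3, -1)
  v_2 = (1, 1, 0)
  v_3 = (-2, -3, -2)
Orthogonal basis:
  u_1 = (2, -3, -1)
  u_2 = (8/7, 11/14, -1/14)
  u_3 = (-1/3, 1/3, -5/3)

Apply the Gram-Schmidt recurrence
  u_1 = v_1
  u_i = v_i − Σ_{j<i} ((v_i · u_j) / (u_j · u_j)) · u_j.

Step by step this gives:
  u_1 = (2, -3, -1)
  u_2 = (8/7, 11/14, -1/14)
  u_3 = (-1/3, 1/3, -5/3)

Orthogonality check:
  u_2 · u_1 = 0 (should be 0)
  u_3 · u_1 = 0 (should be 0)
  u_3 · u_2 = 0 (should be 0)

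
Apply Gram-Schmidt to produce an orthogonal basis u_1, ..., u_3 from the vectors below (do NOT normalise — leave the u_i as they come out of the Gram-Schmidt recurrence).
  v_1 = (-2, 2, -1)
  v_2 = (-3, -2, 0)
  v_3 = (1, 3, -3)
Orthogonal basis:
  u_1 = (-2, 2, -1)
  u_2 = (-23/9, -22/9, 2/9)
  u_3 = (46/113, -69/113, -230/113)

Apply the Gram-Schmidt recurrence
  u_1 = v_1
  u_i = v_i − Σ_{j<i} ((v_i · u_j) / (u_j · u_j)) · u_j.

Step by step this gives:
  u_1 = (-2, 2, -1)
  u_2 = (-23/9, -22/9, 2/9)
  u_3 = (46/113, -69/113, -230/113)

Orthogonality check:
  u_2 · u_1 = 0 (should be 0)
  u_3 · u_1 = 0 (should be 0)
  u_3 · u_2 = 0 (should be 0)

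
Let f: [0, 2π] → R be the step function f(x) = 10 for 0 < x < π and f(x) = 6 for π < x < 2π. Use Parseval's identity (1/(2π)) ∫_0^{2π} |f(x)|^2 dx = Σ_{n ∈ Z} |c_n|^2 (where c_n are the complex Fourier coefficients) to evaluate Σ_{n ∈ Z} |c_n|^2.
Σ |c_n|^2 = 68

Parseval equates the L^2 energy of f (normalised by 1/(2π)) with the ℓ^2 sum of its Fourier coefficients: (1/(2π)) ∫_0^{2π} |f|^2 = Σ |c_n|^2.
Compute the left side: (1/(2π)) [∫_0^π 10^2 dx + ∫_π^{2π} 6^2 dx] = (1/(2π)) · (100π + 36π) = (100 + 36)/2 = 68.
So Σ_{n ∈ Z} |c_n|^2 = 68.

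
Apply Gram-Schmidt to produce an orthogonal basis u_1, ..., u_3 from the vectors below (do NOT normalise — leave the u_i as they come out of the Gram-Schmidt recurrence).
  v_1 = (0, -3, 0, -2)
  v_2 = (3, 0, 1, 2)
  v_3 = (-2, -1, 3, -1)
Orthogonal basis:
  u_1 = (0, -3, 0, -2)
  u_2 = (3, -12/13, 1, 18/13)
  u_3 = (-197/166, -8/83, 543/166, 12/83)

Apply the Gram-Schmidt recurrence
  u_1 = v_1
  u_i = v_i − Σ_{j<i} ((v_i · u_j) / (u_j · u_j)) · u_j.

Step by step this gives:
  u_1 = (0, -3, 0, -2)
  u_2 = (3, -12/13, 1, 18/13)
  u_3 = (-197/166, -8/83, 543/166, 12/83)

Orthogonality check:
  u_2 · u_1 = 0 (should be 0)
  u_3 · u_1 = 0 (should be 0)
  u_3 · u_2 = 0 (should be 0)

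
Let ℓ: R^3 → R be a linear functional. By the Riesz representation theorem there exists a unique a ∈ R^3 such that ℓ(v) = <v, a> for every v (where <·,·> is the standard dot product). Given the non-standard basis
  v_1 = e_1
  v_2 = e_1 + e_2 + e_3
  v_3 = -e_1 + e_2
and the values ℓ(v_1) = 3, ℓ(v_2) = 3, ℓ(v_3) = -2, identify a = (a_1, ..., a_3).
a = (3, 1, -1)

Write a = (a_1, ..., a_3) in the standard basis. For each basis vector v_i, ℓ(v_i) = <v_i, a> is a linear equation in the a_j's. Collect the n equations into a matrix system V a = ℓ, where row i of V is v_i (expressed in the standard basis). Since V is invertible (lower-triangular with 1s on the diagonal, up to permutation), solve by back-substitution:
  V =
[[1, 0, 0],
 [1, 1, 1],
 [-1, 1, 0]]
  V a = (3, 3, -2)
Solving gives a = (3, 1, -1).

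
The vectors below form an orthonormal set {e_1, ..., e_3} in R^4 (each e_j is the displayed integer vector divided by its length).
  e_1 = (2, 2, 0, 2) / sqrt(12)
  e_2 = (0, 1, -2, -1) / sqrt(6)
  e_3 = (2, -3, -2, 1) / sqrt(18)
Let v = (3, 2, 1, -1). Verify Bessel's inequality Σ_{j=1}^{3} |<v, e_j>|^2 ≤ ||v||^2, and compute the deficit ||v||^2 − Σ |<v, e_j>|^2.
Σ |<v, e_j>|^2 = 6; ||v||^2 = 15; deficit = 9

Write each e_j = u_j / sqrt(<u_j, u_j>) where u_j is the displayed integer vector. Then <v, e_j> = <v, u_j> / sqrt(<u_j, u_j>), so |<v, e_j>|^2 = <v, u_j>^2 / <u_j, u_j>.
Coefficients: <v, e_1> = 8/sqrt(12), <v, e_2> = 1/sqrt(6), <v, e_3> = -3/sqrt(18).
Square and sum: Σ |<v, e_j>|^2 = 6.
Compute ||v||^2 = v·v = 15.
Deficit = 15 − 6 = 9 ≥ 0, confirming Bessel's inequality. (The deficit equals ||v − Σ <v,e_j> e_j||^2, the squared distance from v to span{e_j}.)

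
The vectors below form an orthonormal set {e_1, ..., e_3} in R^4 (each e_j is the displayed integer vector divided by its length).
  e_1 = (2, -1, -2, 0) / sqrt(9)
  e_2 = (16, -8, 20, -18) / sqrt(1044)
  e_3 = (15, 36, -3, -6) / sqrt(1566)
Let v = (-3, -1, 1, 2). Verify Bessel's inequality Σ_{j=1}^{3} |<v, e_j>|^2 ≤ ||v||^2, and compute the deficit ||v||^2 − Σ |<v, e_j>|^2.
Σ |<v, e_j>|^2 = 43/3; ||v||^2 = 15; deficit = 2/3

Write each e_j = u_j / sqrt(<u_j, u_j>) where u_j is the displayed integer vector. Then <v, e_j> = <v, u_j> / sqrt(<u_j, u_j>), so |<v, e_j>|^2 = <v, u_j>^2 / <u_j, u_j>.
Coefficients: <v, e_1> = -7/sqrt(9), <v, e_2> = -56/sqrt(1044), <v, e_3> = -96/sqrt(1566).
Square and sum: Σ |<v, e_j>|^2 = 43/3.
Compute ||v||^2 = v·v = 15.
Deficit = 15 − 43/3 = 2/3 ≥ 0, confirming Bessel's inequality. (The deficit equals ||v − Σ <v,e_j> e_j||^2, the squared distance from v to span{e_j}.)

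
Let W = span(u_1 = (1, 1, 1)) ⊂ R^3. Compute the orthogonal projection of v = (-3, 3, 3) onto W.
proj_W(v) = (1, 1, 1)

Set up U = [u_1 | ... | u_1] ∈ R^(3×1). The projector onto W = col(U) is P = U (U^T U)^(-1) U^T.
Compute U^T U =
  [3],
and U^T v = (3).
Solve U^T U · c = U^T v for the coefficients: c = (1). The projection is proj_W(v) = U c.
Check: (v - proj_W(v)) · u_1 = 0  (should be 0).
Result: proj_W(v) = (1, 1, 1).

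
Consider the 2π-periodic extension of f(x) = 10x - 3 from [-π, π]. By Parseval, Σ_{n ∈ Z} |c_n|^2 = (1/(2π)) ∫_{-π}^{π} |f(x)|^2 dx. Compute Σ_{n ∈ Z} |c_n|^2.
Σ |c_n|^2 = 100π^2/3 + 9

Expand and integrate term by term over [-π, π]:
  ∫ (10x)^2 dx = 100·(2π^3/3); ∫ 2·10·(-3)·x dx = 0 (odd integrand); ∫ (-3)^2 dx = 9·2π.
So (1/(2π)) ∫_{-π}^{π} (10x - 3)^2 dx = 100π^2/3 + 9 = 100π^2/3 + 9.
Parseval ⇒ Σ |c_n|^2 = 100π^2/3 + 9.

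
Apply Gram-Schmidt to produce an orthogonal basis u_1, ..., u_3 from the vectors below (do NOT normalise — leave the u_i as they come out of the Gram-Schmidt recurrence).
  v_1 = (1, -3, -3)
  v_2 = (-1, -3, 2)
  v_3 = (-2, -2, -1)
Orthogonal basis:
  u_1 = (1, -3, -3)
  u_2 = (-21/19, -51/19, 44/19)
  u_3 = (-255/131, 17/131, -102/131)

Apply the Gram-Schmidt recurrence
  u_1 = v_1
  u_i = v_i − Σ_{j<i} ((v_i · u_j) / (u_j · u_j)) · u_j.

Step by step this gives:
  u_1 = (1, -3, -3)
  u_2 = (-21/19, -51/19, 44/19)
  u_3 = (-255/131, 17/131, -102/131)

Orthogonality check:
  u_2 · u_1 = 0 (should be 0)
  u_3 · u_1 = 0 (should be 0)
  u_3 · u_2 = 0 (should be 0)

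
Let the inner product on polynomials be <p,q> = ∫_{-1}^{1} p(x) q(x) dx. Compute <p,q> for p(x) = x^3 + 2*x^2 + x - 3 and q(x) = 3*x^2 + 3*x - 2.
<p,q> = 134/15

Expand the product: p(x)·q(x) = 3*x^5 + 9*x^4 + 7*x^3 - 10*x^2 - 11*x + 6.
∫_{-1}^{1} of each monomial x^k gives [2/(k+1) if k even, 0 if k odd]. Integrating term-by-term (or equivalently evaluating the antiderivative F(x) = x^6/2 + 9*x^5/5 + 7*x^4/4 - 10*x^3/3 - 11*x^2/2 + 6*x at the endpoints):
  F(1) − F(−1) = 73/60 − (-463/60) = 134/15.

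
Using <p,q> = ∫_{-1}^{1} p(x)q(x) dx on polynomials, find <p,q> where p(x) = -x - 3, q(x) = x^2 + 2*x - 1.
<p,q> = 8/3

Expand the product: p(x)·q(x) = -x^3 - 5*x^2 - 5*x + 3.
∫_{-1}^{1} of each monomial x^k gives [2/(k+1) if k even, 0 if k odd]. Integrating term-by-term (or equivalently evaluating the antiderivative F(x) = -x^4/4 - 5*x^3/3 - 5*x^2/2 + 3*x at the endpoints):
  F(1) − F(−1) = -17/12 − (-49/12) = 8/3.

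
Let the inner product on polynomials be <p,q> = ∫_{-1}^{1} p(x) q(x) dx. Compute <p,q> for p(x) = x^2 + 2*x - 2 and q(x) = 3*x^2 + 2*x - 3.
<p,q> = 148/15

Expand the product: p(x)·q(x) = 3*x^4 + 8*x^3 - 5*x^2 - 10*x + 6.
∫_{-1}^{1} of each monomial x^k gives [2/(k+1) if k even, 0 if k odd]. Integrating term-by-term (or equivalently evaluating the antiderivative F(x) = 3*x^5/5 + 2*x^4 - 5*x^3/3 - 5*x^2 + 6*x at the endpoints):
  F(1) − F(−1) = 29/15 − (-119/15) = 148/15.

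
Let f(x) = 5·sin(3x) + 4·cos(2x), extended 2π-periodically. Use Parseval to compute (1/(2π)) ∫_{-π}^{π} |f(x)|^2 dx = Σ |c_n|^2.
Σ |c_n|^2 = 41/2

Expand |f|^2 and use orthogonality of {sin(nx), cos(mx)} on [-π, π]:
  ∫_{-π}^{π} sin(nx)^2 dx = π, ∫ cos(mx)^2 dx = π, and cross terms integrate to 0.
So ∫_{-π}^{π} f(x)^2 dx = 5^2 · π + 4^2 · π = (25 + 16)π.
Divide by 2π: (25 + 16)/2 = 41/2.
By Parseval, this equals Σ |c_n|^2.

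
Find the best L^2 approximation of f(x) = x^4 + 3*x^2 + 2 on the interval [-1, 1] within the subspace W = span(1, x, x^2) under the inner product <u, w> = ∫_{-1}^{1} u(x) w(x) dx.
g(x) = 27*x^2/7 + 67/35

The best approximation g ∈ W is the orthogonal projection of f onto W. Writing g = a_0 + a_1 x + a_2 x^2, the coefficients solve the normal equations G · a = b where
  G_{ij} = <φ_i, φ_j> and b_i = <f, φ_i>, with φ_0 = 1, φ_1 = x, φ_2 = x^2.
G =
  [2, 0, 2/3]
  [0, 2/3, 0]
  [2/3, 0, 2/5],
b = (32/5, 0, 296/105).
Solving gives a_0 = 67/35, a_1 = 0, a_2 = 27/7, so
  g(x) = 27*x^2/7 + 67/35.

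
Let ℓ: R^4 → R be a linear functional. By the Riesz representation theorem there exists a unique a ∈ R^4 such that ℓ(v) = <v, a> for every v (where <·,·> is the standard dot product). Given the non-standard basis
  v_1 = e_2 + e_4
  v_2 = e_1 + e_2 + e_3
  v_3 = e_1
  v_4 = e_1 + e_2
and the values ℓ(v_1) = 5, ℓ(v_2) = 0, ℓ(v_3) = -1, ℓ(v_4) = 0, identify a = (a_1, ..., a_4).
a = (-1, 1, 0, 4)

Write a = (a_1, ..., a_4) in the standard basis. For each basis vector v_i, ℓ(v_i) = <v_i, a> is a linear equation in the a_j's. Collect the n equations into a matrix system V a = ℓ, where row i of V is v_i (expressed in the standard basis). Since V is invertible (lower-triangular with 1s on the diagonal, up to permutation), solve by back-substitution:
  V =
[[0, 1, 0, 1],
 [1, 1, 1, 0],
 [1, 0, 0, 0],
 [1, 1, 0, 0]]
  V a = (5, 0, -1, 0)
Solving gives a = (-1, 1, 0, 4).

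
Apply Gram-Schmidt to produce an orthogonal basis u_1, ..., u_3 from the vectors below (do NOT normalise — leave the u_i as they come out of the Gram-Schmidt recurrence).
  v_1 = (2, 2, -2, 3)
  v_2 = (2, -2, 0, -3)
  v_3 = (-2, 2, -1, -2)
Orthogonal basis:
  u_1 = (2, 2, -2, 3)
  u_2 = (20/7, -8/7, -6/7, -12/7)
  u_3 = (-56/69, 142/69, -112/69, -44/23)

Apply the Gram-Schmidt recurrence
  u_1 = v_1
  u_i = v_i − Σ_{j<i} ((v_i · u_j) / (u_j · u_j)) · u_j.

Step by step this gives:
  u_1 = (2, 2, -2, 3)
  u_2 = (20/7, -8/7, -6/7, -12/7)
  u_3 = (-56/69, 142/69, -112/69, -44/23)

Orthogonality check:
  u_2 · u_1 = 0 (should be 0)
  u_3 · u_1 = 0 (should be 0)
  u_3 · u_2 = 0 (should be 0)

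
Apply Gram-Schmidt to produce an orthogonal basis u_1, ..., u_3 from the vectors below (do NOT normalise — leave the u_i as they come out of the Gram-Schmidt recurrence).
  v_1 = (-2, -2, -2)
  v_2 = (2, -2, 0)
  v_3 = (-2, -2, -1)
Orthogonal basis:
  u_1 = (-2, -2, -2)
  u_2 = (2, -2, 0)
  u_3 = (-1/3, -1/3, 2/3)

Apply the Gram-Schmidt recurrence
  u_1 = v_1
  u_i = v_i − Σ_{j<i} ((v_i · u_j) / (u_j · u_j)) · u_j.

Step by step this gives:
  u_1 = (-2, -2, -2)
  u_2 = (2, -2, 0)
  u_3 = (-1/3, -1/3, 2/3)

Orthogonality check:
  u_2 · u_1 = 0 (should be 0)
  u_3 · u_1 = 0 (should be 0)
  u_3 · u_2 = 0 (should be 0)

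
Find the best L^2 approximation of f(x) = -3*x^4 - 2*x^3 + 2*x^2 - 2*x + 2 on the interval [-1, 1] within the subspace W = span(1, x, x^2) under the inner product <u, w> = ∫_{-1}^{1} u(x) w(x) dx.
g(x) = -4*x^2/7 - 16*x/5 + 79/35

The best approximation g ∈ W is the orthogonal projection of f onto W. Writing g = a_0 + a_1 x + a_2 x^2, the coefficients solve the normal equations G · a = b where
  G_{ij} = <φ_i, φ_j> and b_i = <f, φ_i>, with φ_0 = 1, φ_1 = x, φ_2 = x^2.
G =
  [2, 0, 2/3]
  [0, 2/3, 0]
  [2/3, 0, 2/5],
b = (62/15, -32/15, 134/105).
Solving gives a_0 = 79/35, a_1 = -16/5, a_2 = -4/7, so
  g(x) = -4*x^2/7 - 16*x/5 + 79/35.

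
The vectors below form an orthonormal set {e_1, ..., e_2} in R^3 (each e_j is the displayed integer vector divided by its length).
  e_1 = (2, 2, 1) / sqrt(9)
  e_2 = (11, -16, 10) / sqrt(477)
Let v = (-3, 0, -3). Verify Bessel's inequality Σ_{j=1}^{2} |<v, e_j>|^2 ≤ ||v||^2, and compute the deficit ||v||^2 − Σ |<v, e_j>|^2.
Σ |<v, e_j>|^2 = 918/53; ||v||^2 = 18; deficit = 36/53

Write each e_j = u_j / sqrt(<u_j, u_j>) where u_j is the displayed integer vector. Then <v, e_j> = <v, u_j> / sqrt(<u_j, u_j>), so |<v, e_j>|^2 = <v, u_j>^2 / <u_j, u_j>.
Coefficients: <v, e_1> = -9/sqrt(9), <v, e_2> = -63/sqrt(477).
Square and sum: Σ |<v, e_j>|^2 = 918/53.
Compute ||v||^2 = v·v = 18.
Deficit = 18 − 918/53 = 36/53 ≥ 0, confirming Bessel's inequality. (The deficit equals ||v − Σ <v,e_j> e_j||^2, the squared distance from v to span{e_j}.)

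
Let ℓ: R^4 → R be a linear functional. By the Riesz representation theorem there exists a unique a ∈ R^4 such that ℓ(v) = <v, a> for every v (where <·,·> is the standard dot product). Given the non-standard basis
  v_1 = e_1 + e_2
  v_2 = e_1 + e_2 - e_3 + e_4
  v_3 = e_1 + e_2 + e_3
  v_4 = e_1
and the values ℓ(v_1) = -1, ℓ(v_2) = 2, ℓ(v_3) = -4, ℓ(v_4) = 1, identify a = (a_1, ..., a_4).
a = (1, -2, -3, 0)

Write a = (a_1, ..., a_4) in the standard basis. For each basis vector v_i, ℓ(v_i) = <v_i, a> is a linear equation in the a_j's. Collect the n equations into a matrix system V a = ℓ, where row i of V is v_i (expressed in the standard basis). Since V is invertible (lower-triangular with 1s on the diagonal, up to permutation), solve by back-substitution:
  V =
[[1, 1, 0, 0],
 [1, 1, -1, 1],
 [1, 1, 1, 0],
 [1, 0, 0, 0]]
  V a = (-1, 2, -4, 1)
Solving gives a = (1, -2, -3, 0).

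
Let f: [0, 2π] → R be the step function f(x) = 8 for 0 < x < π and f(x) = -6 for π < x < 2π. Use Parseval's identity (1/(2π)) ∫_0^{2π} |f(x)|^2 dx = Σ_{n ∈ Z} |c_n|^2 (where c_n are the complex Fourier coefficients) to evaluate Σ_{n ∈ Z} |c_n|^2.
Σ |c_n|^2 = 50

Parseval equates the L^2 energy of f (normalised by 1/(2π)) with the ℓ^2 sum of its Fourier coefficients: (1/(2π)) ∫_0^{2π} |f|^2 = Σ |c_n|^2.
Compute the left side: (1/(2π)) [∫_0^π 8^2 dx + ∫_π^{2π} (-6)^2 dx] = (1/(2π)) · (64π + 36π) = (64 + 36)/2 = 50.
So Σ_{n ∈ Z} |c_n|^2 = 50.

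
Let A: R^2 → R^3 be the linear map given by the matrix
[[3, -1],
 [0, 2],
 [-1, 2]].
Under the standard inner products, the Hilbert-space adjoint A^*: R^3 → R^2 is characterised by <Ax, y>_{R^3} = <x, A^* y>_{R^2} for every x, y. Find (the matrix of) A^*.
A^* = A^T =
[[3, 0, -1],
 [-1, 2, 2]]

For real matrices with standard dot products, the defining identity <Ax, y> = <x, A^* y> gives (Ax)^T y = x^T (A^*) y, i.e. x^T A^T y = x^T (A^*) y. Since this holds for all x, y, we must have A^* = A^T. Therefore
A^* =
[[3, 0, -1],
 [-1, 2, 2]].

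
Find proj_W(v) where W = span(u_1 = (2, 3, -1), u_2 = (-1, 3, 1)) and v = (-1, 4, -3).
proj_W(v) = (52/59, 435/118, -21/118)

Set up U = [u_1 | ... | u_2] ∈ R^(3×2). The projector onto W = col(U) is P = U (U^T U)^(-1) U^T.
Compute U^T U =
  [14, 6]
  [6, 11],
and U^T v = (13, 10).
Solve U^T U · c = U^T v for the coefficients: c = (83/118, 31/59). The projection is proj_W(v) = U c.
Check: (v - proj_W(v)) · u_1 = 0  (should be 0).
Check: (v - proj_W(v)) · u_2 = 0  (should be 0).
Result: proj_W(v) = (52/59, 435/118, -21/118).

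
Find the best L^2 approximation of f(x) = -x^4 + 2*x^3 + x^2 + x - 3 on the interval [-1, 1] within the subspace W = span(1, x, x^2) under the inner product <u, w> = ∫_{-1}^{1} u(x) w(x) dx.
g(x) = x^2/7 + 11*x/5 - 102/35

The best approximation g ∈ W is the orthogonal projection of f onto W. Writing g = a_0 + a_1 x + a_2 x^2, the coefficients solve the normal equations G · a = b where
  G_{ij} = <φ_i, φ_j> and b_i = <f, φ_i>, with φ_0 = 1, φ_1 = x, φ_2 = x^2.
G =
  [2, 0, 2/3]
  [0, 2/3, 0]
  [2/3, 0, 2/5],
b = (-86/15, 22/15, -66/35).
Solving gives a_0 = -102/35, a_1 = 11/5, a_2 = 1/7, so
  g(x) = x^2/7 + 11*x/5 - 102/35.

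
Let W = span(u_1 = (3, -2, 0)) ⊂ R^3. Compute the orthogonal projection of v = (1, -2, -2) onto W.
proj_W(v) = (21/13, -14/13, 0)

Set up U = [u_1 | ... | u_1] ∈ R^(3×1). The projector onto W = col(U) is P = U (U^T U)^(-1) U^T.
Compute U^T U =
  [13],
and U^T v = (7).
Solve U^T U · c = U^T v for the coefficients: c = (7/13). The projection is proj_W(v) = U c.
Check: (v - proj_W(v)) · u_1 = 0  (should be 0).
Result: proj_W(v) = (21/13, -14/13, 0).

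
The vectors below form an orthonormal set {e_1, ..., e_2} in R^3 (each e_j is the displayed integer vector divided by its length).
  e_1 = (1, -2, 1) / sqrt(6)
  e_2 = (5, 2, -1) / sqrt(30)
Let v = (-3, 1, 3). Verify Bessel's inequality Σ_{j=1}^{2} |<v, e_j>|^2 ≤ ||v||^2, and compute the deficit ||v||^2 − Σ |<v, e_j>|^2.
Σ |<v, e_j>|^2 = 46/5; ||v||^2 = 19; deficit = 49/5

Write each e_j = u_j / sqrt(<u_j, u_j>) where u_j is the displayed integer vector. Then <v, e_j> = <v, u_j> / sqrt(<u_j, u_j>), so |<v, e_j>|^2 = <v, u_j>^2 / <u_j, u_j>.
Coefficients: <v, e_1> = -2/sqrt(6), <v, e_2> = -16/sqrt(30).
Square and sum: Σ |<v, e_j>|^2 = 46/5.
Compute ||v||^2 = v·v = 19.
Deficit = 19 − 46/5 = 49/5 ≥ 0, confirming Bessel's inequality. (The deficit equals ||v − Σ <v,e_j> e_j||^2, the squared distance from v to span{e_j}.)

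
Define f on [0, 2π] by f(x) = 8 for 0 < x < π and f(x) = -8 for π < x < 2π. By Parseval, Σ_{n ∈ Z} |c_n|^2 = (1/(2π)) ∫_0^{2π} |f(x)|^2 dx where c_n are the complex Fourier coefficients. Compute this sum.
Σ |c_n|^2 = 64

Parseval equates the L^2 energy of f (normalised by 1/(2π)) with the ℓ^2 sum of its Fourier coefficients: (1/(2π)) ∫_0^{2π} |f|^2 = Σ |c_n|^2.
Compute the left side: (1/(2π)) [∫_0^π 8^2 dx + ∫_π^{2π} (-8)^2 dx] = (1/(2π)) · (64π + 64π) = (64 + 64)/2 = 64.
So Σ_{n ∈ Z} |c_n|^2 = 64.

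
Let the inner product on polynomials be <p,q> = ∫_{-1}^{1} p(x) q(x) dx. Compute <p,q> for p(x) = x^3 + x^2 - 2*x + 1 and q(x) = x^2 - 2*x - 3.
<p,q> = -76/15

Expand the product: p(x)·q(x) = x^5 - x^4 - 7*x^3 + 2*x^2 + 4*x - 3.
∫_{-1}^{1} of each monomial x^k gives [2/(k+1) if k even, 0 if k odd]. Integrating term-by-term (or equivalently evaluating the antiderivative F(x) = x^6/6 - x^5/5 - 7*x^4/4 + 2*x^3/3 + 2*x^2 - 3*x at the endpoints):
  F(1) − F(−1) = -127/60 − (59/20) = -76/15.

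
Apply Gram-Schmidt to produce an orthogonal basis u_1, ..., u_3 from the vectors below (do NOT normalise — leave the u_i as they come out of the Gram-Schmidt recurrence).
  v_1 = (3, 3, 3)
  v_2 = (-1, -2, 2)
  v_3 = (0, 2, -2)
Orthogonal basis:
  u_1 = (3, 3, 3)
  u_2 = (-2/3, -5/3, 7/3)
  u_3 = (-8/13, 6/13, 2/13)

Apply the Gram-Schmidt recurrence
  u_1 = v_1
  u_i = v_i − Σ_{j<i} ((v_i · u_j) / (u_j · u_j)) · u_j.

Step by step this gives:
  u_1 = (3, 3, 3)
  u_2 = (-2/3, -5/3, 7/3)
  u_3 = (-8/13, 6/13, 2/13)

Orthogonality check:
  u_2 · u_1 = 0 (should be 0)
  u_3 · u_1 = 0 (should be 0)
  u_3 · u_2 = 0 (should be 0)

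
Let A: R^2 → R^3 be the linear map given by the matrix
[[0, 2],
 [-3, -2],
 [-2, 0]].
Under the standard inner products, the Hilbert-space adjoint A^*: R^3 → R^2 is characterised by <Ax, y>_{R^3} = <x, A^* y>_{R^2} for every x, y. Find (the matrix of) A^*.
A^* = A^T =
[[0, -3, -2],
 [2, -2, 0]]

For real matrices with standard dot products, the defining identity <Ax, y> = <x, A^* y> gives (Ax)^T y = x^T (A^*) y, i.e. x^T A^T y = x^T (A^*) y. Since this holds for all x, y, we must have A^* = A^T. Therefore
A^* =
[[0, -3, -2],
 [2, -2, 0]].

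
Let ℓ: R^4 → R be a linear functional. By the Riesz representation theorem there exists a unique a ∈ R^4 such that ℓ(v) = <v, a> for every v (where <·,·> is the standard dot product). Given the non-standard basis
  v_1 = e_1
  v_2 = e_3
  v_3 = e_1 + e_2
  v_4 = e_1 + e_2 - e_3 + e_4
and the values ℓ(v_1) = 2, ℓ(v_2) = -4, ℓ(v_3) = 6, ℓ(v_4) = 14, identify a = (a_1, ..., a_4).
a = (2, 4, -4, 4)

Write a = (a_1, ..., a_4) in the standard basis. For each basis vector v_i, ℓ(v_i) = <v_i, a> is a linear equation in the a_j's. Collect the n equations into a matrix system V a = ℓ, where row i of V is v_i (expressed in the standard basis). Since V is invertible (lower-triangular with 1s on the diagonal, up to permutation), solve by back-substitution:
  V =
[[1, 0, 0, 0],
 [0, 0, 1, 0],
 [1, 1, 0, 0],
 [1, 1, -1, 1]]
  V a = (2, -4, 6, 14)
Solving gives a = (2, 4, -4, 4).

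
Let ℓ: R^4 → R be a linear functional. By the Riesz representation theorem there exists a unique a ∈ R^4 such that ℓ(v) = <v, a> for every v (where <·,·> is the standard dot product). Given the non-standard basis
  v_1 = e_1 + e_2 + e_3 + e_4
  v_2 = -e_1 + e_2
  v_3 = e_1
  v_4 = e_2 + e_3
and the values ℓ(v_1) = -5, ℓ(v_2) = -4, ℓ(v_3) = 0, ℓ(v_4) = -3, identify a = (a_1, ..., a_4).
a = (0, -4, 1, -2)

Write a = (a_1, ..., a_4) in the standard basis. For each basis vector v_i, ℓ(v_i) = <v_i, a> is a linear equation in the a_j's. Collect the n equations into a matrix system V a = ℓ, where row i of V is v_i (expressed in the standard basis). Since V is invertible (lower-triangular with 1s on the diagonal, up to permutation), solve by back-substitution:
  V =
[[1, 1, 1, 1],
 [-1, 1, 0, 0],
 [1, 0, 0, 0],
 [0, 1, 1, 0]]
  V a = (-5, -4, 0, -3)
Solving gives a = (0, -4, 1, -2).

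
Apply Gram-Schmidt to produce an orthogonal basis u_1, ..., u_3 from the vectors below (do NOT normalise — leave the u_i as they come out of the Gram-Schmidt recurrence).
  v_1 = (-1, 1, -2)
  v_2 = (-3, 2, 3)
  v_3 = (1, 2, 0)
Orthogonal basis:
  u_1 = (-1, 1, -2)
  u_2 = (-19/6, 13/6, 8/3)
  u_3 = (175/131, 225/131, 25/131)

Apply the Gram-Schmidt recurrence
  u_1 = v_1
  u_i = v_i − Σ_{j<i} ((v_i · u_j) / (u_j · u_j)) · u_j.

Step by step this gives:
  u_1 = (-1, 1, -2)
  u_2 = (-19/6, 13/6, 8/3)
  u_3 = (175/131, 225/131, 25/131)

Orthogonality check:
  u_2 · u_1 = 0 (should be 0)
  u_3 · u_1 = 0 (should be 0)
  u_3 · u_2 = 0 (should be 0)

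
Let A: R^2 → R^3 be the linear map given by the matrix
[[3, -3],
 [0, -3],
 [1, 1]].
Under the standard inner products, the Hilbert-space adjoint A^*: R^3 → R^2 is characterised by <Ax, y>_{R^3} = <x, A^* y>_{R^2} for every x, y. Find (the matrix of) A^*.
A^* = A^T =
[[3, 0, 1],
 [-3, -3, 1]]

For real matrices with standard dot products, the defining identity <Ax, y> = <x, A^* y> gives (Ax)^T y = x^T (A^*) y, i.e. x^T A^T y = x^T (A^*) y. Since this holds for all x, y, we must have A^* = A^T. Therefore
A^* =
[[3, 0, 1],
 [-3, -3, 1]].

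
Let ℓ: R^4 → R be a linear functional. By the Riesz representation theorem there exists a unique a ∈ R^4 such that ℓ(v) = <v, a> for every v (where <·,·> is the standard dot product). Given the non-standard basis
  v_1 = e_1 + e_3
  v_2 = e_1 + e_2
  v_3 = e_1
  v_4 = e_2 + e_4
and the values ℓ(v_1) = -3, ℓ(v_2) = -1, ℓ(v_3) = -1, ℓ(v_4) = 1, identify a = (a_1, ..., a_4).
a = (-1, 0, -2, 1)

Write a = (a_1, ..., a_4) in the standard basis. For each basis vector v_i, ℓ(v_i) = <v_i, a> is a linear equation in the a_j's. Collect the n equations into a matrix system V a = ℓ, where row i of V is v_i (expressed in the standard basis). Since V is invertible (lower-triangular with 1s on the diagonal, up to permutation), solve by back-substitution:
  V =
[[1, 0, 1, 0],
 [1, 1, 0, 0],
 [1, 0, 0, 0],
 [0, 1, 0, 1]]
  V a = (-3, -1, -1, 1)
Solving gives a = (-1, 0, -2, 1).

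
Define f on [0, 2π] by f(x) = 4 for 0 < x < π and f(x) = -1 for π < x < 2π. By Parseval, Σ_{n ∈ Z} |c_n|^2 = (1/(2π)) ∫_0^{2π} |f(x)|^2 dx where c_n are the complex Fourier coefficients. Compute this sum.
Σ |c_n|^2 = 17/2

Parseval equates the L^2 energy of f (normalised by 1/(2π)) with the ℓ^2 sum of its Fourier coefficients: (1/(2π)) ∫_0^{2π} |f|^2 = Σ |c_n|^2.
Compute the left side: (1/(2π)) [∫_0^π 4^2 dx + ∫_π^{2π} (-1)^2 dx] = (1/(2π)) · (16π + 1π) = (16 + 1)/2 = 17/2.
So Σ_{n ∈ Z} |c_n|^2 = 17/2.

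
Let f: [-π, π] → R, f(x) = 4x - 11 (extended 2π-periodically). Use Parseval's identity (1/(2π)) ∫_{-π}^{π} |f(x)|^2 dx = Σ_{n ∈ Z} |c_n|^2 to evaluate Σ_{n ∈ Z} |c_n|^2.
Σ |c_n|^2 = 16π^2/3 + 121

Expand and integrate term by term over [-π, π]:
  ∫ (4x)^2 dx = 16·(2π^3/3); ∫ 2·4·(-11)·x dx = 0 (odd integrand); ∫ (-11)^2 dx = 121·2π.
So (1/(2π)) ∫_{-π}^{π} (4x - 11)^2 dx = 16π^2/3 + 121 = 16π^2/3 + 121.
Parseval ⇒ Σ |c_n|^2 = 16π^2/3 + 121.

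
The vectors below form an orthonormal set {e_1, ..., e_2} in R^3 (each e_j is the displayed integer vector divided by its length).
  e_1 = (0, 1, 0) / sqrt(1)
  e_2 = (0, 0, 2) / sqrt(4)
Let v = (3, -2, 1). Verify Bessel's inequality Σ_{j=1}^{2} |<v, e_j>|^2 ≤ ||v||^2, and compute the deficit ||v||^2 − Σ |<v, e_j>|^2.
Σ |<v, e_j>|^2 = 5; ||v||^2 = 14; deficit = 9

Write each e_j = u_j / sqrt(<u_j, u_j>) where u_j is the displayed integer vector. Then <v, e_j> = <v, u_j> / sqrt(<u_j, u_j>), so |<v, e_j>|^2 = <v, u_j>^2 / <u_j, u_j>.
Coefficients: <v, e_1> = -2/sqrt(1), <v, e_2> = 2/sqrt(4).
Square and sum: Σ |<v, e_j>|^2 = 5.
Compute ||v||^2 = v·v = 14.
Deficit = 14 − 5 = 9 ≥ 0, confirming Bessel's inequality. (The deficit equals ||v − Σ <v,e_j> e_j||^2, the squared distance from v to span{e_j}.)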